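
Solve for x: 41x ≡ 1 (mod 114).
89

gcd(41, 114) = 1, so the inverse exists.
Extended Euclidean algorithm on (114, 41):
114 = 2 × 41 + 32  ⟹  32 = (1)·114 + (-2)·41
41 = 1 × 32 + 9  ⟹  9 = (-1)·114 + (3)·41
32 = 3 × 9 + 5  ⟹  5 = (4)·114 + (-11)·41
9 = 1 × 5 + 4  ⟹  4 = (-5)·114 + (14)·41
5 = 1 × 4 + 1  ⟹  1 = (9)·114 + (-25)·41
So (-25)·41 ≡ 1 (mod 114), i.e. 41^(-1) ≡ -25 ≡ 89 (mod 114).
Check: 41 × 89 = 3649 ≡ 1 (mod 114)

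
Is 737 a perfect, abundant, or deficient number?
deficient

Proper divisors of 737: sum = 1 + 11 + 67 = 79
Since 79 < 737, 737 is deficient.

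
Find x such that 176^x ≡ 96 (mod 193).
2

Baby-step giant-step with step n = ⌈√193⌉ = 14.
Baby steps 176^j mod 193 (j:value) for j=0..13: 0:1, 1:176, 2:96, 3:105, 4:145, 5:44, 6:24, 7:171, 8:181, 9:11, 10:6, 11:91, 12:190, 13:51.
h = 96 is already in the table at j=2, so x = 2.
Check: 176^2 ≡ 96 (mod 193).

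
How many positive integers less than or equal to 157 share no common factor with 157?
156

157 = 157
φ(n) = n × ∏(1 - 1/p) for each prime p dividing n
φ(157) = 157 × (1 - 1/157) = 156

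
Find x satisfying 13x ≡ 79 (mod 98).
x ≡ 89 (mod 98)

gcd(13, 98) = 1, which divides 79, so solutions exist.
Find 13^(-1) mod 98 by the extended Euclidean algorithm:
98 = 7 × 13 + 7  ⟹  7 = (1)·98 + (-7)·13
13 = 1 × 7 + 6  ⟹  6 = (-1)·98 + (8)·13
7 = 1 × 6 + 1  ⟹  1 = (2)·98 + (-15)·13
So (-15)·13 ≡ 1 (mod 98), i.e. 13^(-1) ≡ -15 ≡ 83 (mod 98).
x ≡ 83 × 79 = 6557 ≡ 89 (mod 98).
Check: 13 × 89 = 1157 ≡ 79 (mod 98).
Unique solution: x ≡ 89 (mod 98)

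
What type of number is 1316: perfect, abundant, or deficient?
abundant

Proper divisors of 1316: sum = 1 + 2 + 4 + 7 + 14 + 28 + 47 + 94 + 188 + 329 + 658 = 1372
Since 1372 > 1316, 1316 is abundant.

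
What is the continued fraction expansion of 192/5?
[38; 2, 2]

Euclidean algorithm steps:
192 = 38 × 5 + 2
5 = 2 × 2 + 1
2 = 2 × 1 + 0
Continued fraction: [38; 2, 2]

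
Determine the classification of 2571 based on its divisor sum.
deficient

Proper divisors of 2571: sum = 1 + 3 + 857 = 861
Since 861 < 2571, 2571 is deficient.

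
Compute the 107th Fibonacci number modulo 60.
53

Matrix identity: Q^n = [[F_(n+1), F_n], [F_n, F_(n-1)]] with Q = [[1,1],[1,0]].
n = 107 = 1101011₂. Square-and-multiply, entries mod 60:
Q^1 = [[1,1],[1,0]]
Q^3 = (Q^1)²·Q = [[3,2],[2,1]]
Q^6 = (Q^3)² = [[13,8],[8,5]]
Q^13 = (Q^6)²·Q = [[17,53],[53,24]]
Q^26 = (Q^13)² = [[38,13],[13,25]]
Q^53 = (Q^26)²·Q = [[32,53],[53,39]]
Q^107 = (Q^53)²·Q = [[36,53],[53,43]]
F_107 mod 60 = Q^107[0][1] = 53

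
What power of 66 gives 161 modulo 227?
114

Baby-step giant-step with step n = ⌈√227⌉ = 16.
Baby steps 66^j mod 227 (j:value) for j=0..15: 0:1, 1:66, 2:43, 3:114, 4:33, 5:135, 6:57, 7:130, 8:181, 9:142, 10:65, 11:204, 12:71, 13:146, 14:102, 15:149.
Giant-step multiplier: 66^(-16) ≡ 66^(226-16) = 66^210 ≡ 28 (mod 227).
Giant steps γ_i = 161·28^i mod 227: γ_0=161, γ_1=195, γ_2=12, γ_3=109, γ_4=101, γ_5=104, γ_6=188, γ_7=43 (in table at j=2).
x = i·n + j = 7·16 + 2 = 114.
Check: 66^114 ≡ 161 (mod 227).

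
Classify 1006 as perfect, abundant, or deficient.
deficient

Proper divisors of 1006: sum = 1 + 2 + 503 = 506
Since 506 < 1006, 1006 is deficient.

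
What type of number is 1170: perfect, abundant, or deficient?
abundant

Proper divisors of 1170: sum = 1 + 2 + 3 + 5 + 6 + 9 + 10 + 13 + ... + 195 + 234 + 390 + 585 (23 divisors) = 2106
Since 2106 > 1170, 1170 is abundant.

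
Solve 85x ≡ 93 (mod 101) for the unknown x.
x ≡ 51 (mod 101)

gcd(85, 101) = 1, which divides 93, so solutions exist.
Find 85^(-1) mod 101 by the extended Euclidean algorithm:
101 = 1 × 85 + 16  ⟹  16 = (1)·101 + (-1)·85
85 = 5 × 16 + 5  ⟹  5 = (-5)·101 + (6)·85
16 = 3 × 5 + 1  ⟹  1 = (16)·101 + (-19)·85
So (-19)·85 ≡ 1 (mod 101), i.e. 85^(-1) ≡ -19 ≡ 82 (mod 101).
x ≡ 82 × 93 = 7626 ≡ 51 (mod 101).
Check: 85 × 51 = 4335 ≡ 93 (mod 101).
Unique solution: x ≡ 51 (mod 101)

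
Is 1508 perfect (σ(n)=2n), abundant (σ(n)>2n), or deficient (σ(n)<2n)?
deficient

Proper divisors of 1508: sum = 1 + 2 + 4 + 13 + 26 + 29 + 52 + 58 + 116 + 377 + 754 = 1432
Since 1432 < 1508, 1508 is deficient.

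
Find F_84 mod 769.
144

Matrix identity: Q^n = [[F_(n+1), F_n], [F_n, F_(n-1)]] with Q = [[1,1],[1,0]].
n = 84 = 1010100₂. Square-and-multiply, entries mod 769:
Q^1 = [[1,1],[1,0]]
Q^2 = (Q^1)² = [[2,1],[1,1]]
Q^5 = (Q^2)²·Q = [[8,5],[5,3]]
Q^10 = (Q^5)² = [[89,55],[55,34]]
Q^21 = (Q^10)²·Q = [[24,180],[180,613]]
Q^42 = (Q^21)² = [[678,79],[79,599]]
Q^84 = (Q^42)² = [[680,144],[144,536]]
F_84 mod 769 = Q^84[0][1] = 144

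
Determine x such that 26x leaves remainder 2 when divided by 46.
x ≡ 16 (mod 23)

gcd(26, 46) = 2, which divides 2, so solutions exist.
Divide through by 2: 13x ≡ 1 (mod 23).
Find 13^(-1) mod 23 by the extended Euclidean algorithm:
23 = 1 × 13 + 10  ⟹  10 = (1)·23 + (-1)·13
13 = 1 × 10 + 3  ⟹  3 = (-1)·23 + (2)·13
10 = 3 × 3 + 1  ⟹  1 = (4)·23 + (-7)·13
So (-7)·13 ≡ 1 (mod 23), i.e. 13^(-1) ≡ -7 ≡ 16 (mod 23).
x ≡ 16 × 1 = 16 ≡ 16 (mod 23).
Check: 26 × 16 = 416 ≡ 2 (mod 46).
x ≡ 16 (mod 23), giving 2 solutions mod 46.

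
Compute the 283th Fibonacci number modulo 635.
457

Matrix identity: Q^n = [[F_(n+1), F_n], [F_n, F_(n-1)]] with Q = [[1,1],[1,0]].
n = 283 = 100011011₂. Square-and-multiply, entries mod 635:
Q^1 = [[1,1],[1,0]]
Q^2 = (Q^1)² = [[2,1],[1,1]]
Q^4 = (Q^2)² = [[5,3],[3,2]]
Q^8 = (Q^4)² = [[34,21],[21,13]]
Q^17 = (Q^8)²·Q = [[44,327],[327,352]]
Q^35 = (Q^17)²·Q = [[232,280],[280,587]]
Q^70 = (Q^35)² = [[144,85],[85,59]]
Q^141 = (Q^70)²·Q = [[131,21],[21,110]]
Q^283 = (Q^141)²·Q = [[438,457],[457,616]]
F_283 mod 635 = Q^283[0][1] = 457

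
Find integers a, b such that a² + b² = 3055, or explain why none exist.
Not possible

Factorization: 3055 = 5 × 13 × 47
By Fermat: n is sum of two squares iff every prime p ≡ 3 (mod 4) appears to even power.
Prime(s) ≡ 3 (mod 4) with odd exponent: [(47, 1)]
Therefore 3055 cannot be expressed as a² + b².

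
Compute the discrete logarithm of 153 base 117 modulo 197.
131

Baby-step giant-step with step n = ⌈√197⌉ = 15.
Baby steps 117^j mod 197 (j:value) for j=0..14: 0:1, 1:117, 2:96, 3:3, 4:154, 5:91, 6:9, 7:68, 8:76, 9:27, 10:7, 11:31, 12:81, 13:21, 14:93.
Giant-step multiplier: 117^(-15) ≡ 117^(196-15) = 117^181 ≡ 30 (mod 197).
Giant steps γ_i = 153·30^i mod 197: γ_0=153, γ_1=59, γ_2=194, γ_3=107, γ_4=58, γ_5=164, γ_6=192, γ_7=47, γ_8=31 (in table at j=11).
x = i·n + j = 8·15 + 11 = 131.
Check: 117^131 ≡ 153 (mod 197).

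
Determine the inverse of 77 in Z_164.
49

gcd(77, 164) = 1, so the inverse exists.
Extended Euclidean algorithm on (164, 77):
164 = 2 × 77 + 10  ⟹  10 = (1)·164 + (-2)·77
77 = 7 × 10 + 7  ⟹  7 = (-7)·164 + (15)·77
10 = 1 × 7 + 3  ⟹  3 = (8)·164 + (-17)·77
7 = 2 × 3 + 1  ⟹  1 = (-23)·164 + (49)·77
So (49)·77 ≡ 1 (mod 164), i.e. 77^(-1) ≡ 49 (mod 164).
Check: 77 × 49 = 3773 ≡ 1 (mod 164)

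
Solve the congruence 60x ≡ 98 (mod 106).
x ≡ 14 (mod 53)

gcd(60, 106) = 2, which divides 98, so solutions exist.
Divide through by 2: 30x ≡ 49 (mod 53).
Find 30^(-1) mod 53 by the extended Euclidean algorithm:
53 = 1 × 30 + 23  ⟹  23 = (1)·53 + (-1)·30
30 = 1 × 23 + 7  ⟹  7 = (-1)·53 + (2)·30
23 = 3 × 7 + 2  ⟹  2 = (4)·53 + (-7)·30
7 = 3 × 2 + 1  ⟹  1 = (-13)·53 + (23)·30
So (23)·30 ≡ 1 (mod 53), i.e. 30^(-1) ≡ 23 (mod 53).
x ≡ 23 × 49 = 1127 ≡ 14 (mod 53).
Check: 60 × 14 = 840 ≡ 98 (mod 106).
x ≡ 14 (mod 53), giving 2 solutions mod 106.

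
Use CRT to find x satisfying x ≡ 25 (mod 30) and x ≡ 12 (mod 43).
55

Using Chinese Remainder Theorem:
M = 30 × 43 = 1290
M1 = 43, M2 = 30
y1 = 43^(-1) mod 30 = 7
y2 = 30^(-1) mod 43 = 33
x = (25×43×7 + 12×30×33) mod 1290 = 55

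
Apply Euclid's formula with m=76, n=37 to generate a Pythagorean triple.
(4407, 5624, 7145)

Euclid's formula: a = m² - n², b = 2mn, c = m² + n²
m = 76, n = 37
a = 76² - 37² = 5776 - 1369 = 4407
b = 2 × 76 × 37 = 5624
c = 76² + 37² = 5776 + 1369 = 7145
Verification: 4407² + 5624² = 19421649 + 31629376 = 51051025 = 7145² ✓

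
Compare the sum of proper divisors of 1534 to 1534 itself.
deficient

Proper divisors of 1534: sum = 1 + 2 + 13 + 26 + 59 + 118 + 767 = 986
Since 986 < 1534, 1534 is deficient.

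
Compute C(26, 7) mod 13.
0

Using Lucas' theorem:
Write n=26 and k=7 in base 13:
n in base 13: [2, 0]
k in base 13: [0, 7]
C(26,7) mod 13 = ∏ C(n_i, k_i) mod 13
Digit binomials (mod 13): C(2,0) = 1; C(0,7) = 0 (k_i > n_i)
Product: 1 × 0 = 0 ≡ 0 (mod 13)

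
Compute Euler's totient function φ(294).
84

294 = 2 × 3 × 7^2
φ(n) = n × ∏(1 - 1/p) for each prime p dividing n
φ(294) = 294 × (1 - 1/2) × (1 - 1/3) × (1 - 1/7) = 84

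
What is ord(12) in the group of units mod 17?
16

17 is prime, so ord(12) divides φ(17) = 16.
Divisors of 16: 1, 2, 4, 8, 16.
Repeated squaring: 12^1 ≡ 12, 12^2 ≡ 8, 12^4 ≡ 13, 12^8 ≡ 16, 12^16 ≡ 1 (mod 17).
Test 12^d mod 17 for each divisor d in increasing order:
12^1 ≡ 12
12^2 ≡ 8
12^4 ≡ 13
12^8 ≡ 16
12^16 ≡ 1  ← first divisor giving 1
The order is 16.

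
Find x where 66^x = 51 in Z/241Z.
89

Baby-step giant-step with step n = ⌈√241⌉ = 16.
Baby steps 66^j mod 241 (j:value) for j=0..15: 0:1, 1:66, 2:18, 3:224, 4:83, 5:176, 6:48, 7:35, 8:141, 9:148, 10:128, 11:13, 12:135, 13:234, 14:20, 15:115.
Giant-step multiplier: 66^(-16) ≡ 66^(240-16) = 66^224 ≡ 160 (mod 241).
Giant steps γ_i = 51·160^i mod 241: γ_0=51, γ_1=207, γ_2=103, γ_3=92, γ_4=19, γ_5=148 (in table at j=9).
x = i·n + j = 5·16 + 9 = 89.
Check: 66^89 ≡ 51 (mod 241).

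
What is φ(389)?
388

389 = 389
φ(n) = n × ∏(1 - 1/p) for each prime p dividing n
φ(389) = 389 × (1 - 1/389) = 388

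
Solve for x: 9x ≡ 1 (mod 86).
67

gcd(9, 86) = 1, so the inverse exists.
Extended Euclidean algorithm on (86, 9):
86 = 9 × 9 + 5  ⟹  5 = (1)·86 + (-9)·9
9 = 1 × 5 + 4  ⟹  4 = (-1)·86 + (10)·9
5 = 1 × 4 + 1  ⟹  1 = (2)·86 + (-19)·9
So (-19)·9 ≡ 1 (mod 86), i.e. 9^(-1) ≡ -19 ≡ 67 (mod 86).
Check: 9 × 67 = 603 ≡ 1 (mod 86)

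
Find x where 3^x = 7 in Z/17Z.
11

Baby-step giant-step with step n = ⌈√17⌉ = 5.
Baby steps 3^j mod 17 (j:value) for j=0..4: 0:1, 1:3, 2:9, 3:10, 4:13.
Giant-step multiplier: 3^(-5) ≡ 3^(16-5) = 3^11 ≡ 7 (mod 17).
Giant steps γ_i = 7·7^i mod 17: γ_0=7, γ_1=15, γ_2=3 (in table at j=1).
x = i·n + j = 2·5 + 1 = 11.
Check: 3^11 ≡ 7 (mod 17).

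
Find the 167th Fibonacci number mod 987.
13

Matrix identity: Q^n = [[F_(n+1), F_n], [F_n, F_(n-1)]] with Q = [[1,1],[1,0]].
n = 167 = 10100111₂. Square-and-multiply, entries mod 987:
Q^1 = [[1,1],[1,0]]
Q^2 = (Q^1)² = [[2,1],[1,1]]
Q^5 = (Q^2)²·Q = [[8,5],[5,3]]
Q^10 = (Q^5)² = [[89,55],[55,34]]
Q^20 = (Q^10)² = [[89,843],[843,233]]
Q^41 = (Q^20)²·Q = [[55,34],[34,21]]
Q^83 = (Q^41)²·Q = [[843,233],[233,610]]
Q^167 = (Q^83)²·Q = [[21,13],[13,8]]
F_167 mod 987 = Q^167[0][1] = 13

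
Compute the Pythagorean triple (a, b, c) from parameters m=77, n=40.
(4329, 6160, 7529)

Euclid's formula: a = m² - n², b = 2mn, c = m² + n²
m = 77, n = 40
a = 77² - 40² = 5929 - 1600 = 4329
b = 2 × 77 × 40 = 6160
c = 77² + 40² = 5929 + 1600 = 7529
Verification: 4329² + 6160² = 18740241 + 37945600 = 56685841 = 7529² ✓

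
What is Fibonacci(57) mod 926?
714

Matrix identity: Q^n = [[F_(n+1), F_n], [F_n, F_(n-1)]] with Q = [[1,1],[1,0]].
n = 57 = 111001₂. Square-and-multiply, entries mod 926:
Q^1 = [[1,1],[1,0]]
Q^3 = (Q^1)²·Q = [[3,2],[2,1]]
Q^7 = (Q^3)²·Q = [[21,13],[13,8]]
Q^14 = (Q^7)² = [[610,377],[377,233]]
Q^28 = (Q^14)² = [[299,193],[193,106]]
Q^57 = (Q^28)²·Q = [[169,714],[714,381]]
F_57 mod 926 = Q^57[0][1] = 714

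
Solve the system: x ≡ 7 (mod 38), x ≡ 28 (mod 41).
1299

Using Chinese Remainder Theorem:
M = 38 × 41 = 1558
M1 = 41, M2 = 38
y1 = 41^(-1) mod 38 = 13
y2 = 38^(-1) mod 41 = 27
x = (7×41×13 + 28×38×27) mod 1558 = 1299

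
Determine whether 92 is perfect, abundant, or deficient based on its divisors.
deficient

Proper divisors of 92: sum = 1 + 2 + 4 + 23 + 46 = 76
Since 76 < 92, 92 is deficient.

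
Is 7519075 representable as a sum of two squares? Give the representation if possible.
Not possible

Factorization: 7519075 = 5^2 × 67^3
By Fermat: n is sum of two squares iff every prime p ≡ 3 (mod 4) appears to even power.
Prime(s) ≡ 3 (mod 4) with odd exponent: [(67, 3)]
Therefore 7519075 cannot be expressed as a² + b².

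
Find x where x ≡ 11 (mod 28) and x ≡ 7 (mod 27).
655

Using Chinese Remainder Theorem:
M = 28 × 27 = 756
M1 = 27, M2 = 28
y1 = 27^(-1) mod 28 = 27
y2 = 28^(-1) mod 27 = 1
x = (11×27×27 + 7×28×1) mod 756 = 655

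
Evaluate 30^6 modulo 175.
50

Repeated squaring. Binary of 6 = 110.
30^1 ≡ 30 (mod 175); 30^2 ≡ 25 (mod 175); 30^4 ≡ 100 (mod 175)
30^6 = 30^2 × 30^4 ≡ 50 (mod 175)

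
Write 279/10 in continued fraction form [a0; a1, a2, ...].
[27; 1, 9]

Euclidean algorithm steps:
279 = 27 × 10 + 9
10 = 1 × 9 + 1
9 = 9 × 1 + 0
Continued fraction: [27; 1, 9]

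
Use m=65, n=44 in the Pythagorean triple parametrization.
(2289, 5720, 6161)

Euclid's formula: a = m² - n², b = 2mn, c = m² + n²
m = 65, n = 44
a = 65² - 44² = 4225 - 1936 = 2289
b = 2 × 65 × 44 = 5720
c = 65² + 44² = 4225 + 1936 = 6161
Verification: 2289² + 5720² = 5239521 + 32718400 = 37957921 = 6161² ✓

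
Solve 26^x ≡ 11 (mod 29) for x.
19

Baby-step giant-step with step n = ⌈√29⌉ = 6.
Baby steps 26^j mod 29 (j:value) for j=0..5: 0:1, 1:26, 2:9, 3:2, 4:23, 5:18.
Giant-step multiplier: 26^(-6) ≡ 26^(28-6) = 26^22 ≡ 22 (mod 29).
Giant steps γ_i = 11·22^i mod 29: γ_0=11, γ_1=10, γ_2=17, γ_3=26 (in table at j=1).
x = i·n + j = 3·6 + 1 = 19.
Check: 26^19 ≡ 11 (mod 29).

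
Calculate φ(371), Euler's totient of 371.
312

371 = 7 × 53
φ(n) = n × ∏(1 - 1/p) for each prime p dividing n
φ(371) = 371 × (1 - 1/7) × (1 - 1/53) = 312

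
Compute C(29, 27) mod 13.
3

Using Lucas' theorem:
Write n=29 and k=27 in base 13:
n in base 13: [2, 3]
k in base 13: [2, 1]
C(29,27) mod 13 = ∏ C(n_i, k_i) mod 13
Digit binomials (mod 13): C(2,2) = 1; C(3,1) = 3
Product: 1 × 3 = 3 ≡ 3 (mod 13)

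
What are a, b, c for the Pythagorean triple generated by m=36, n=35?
(71, 2520, 2521)

Euclid's formula: a = m² - n², b = 2mn, c = m² + n²
m = 36, n = 35
a = 36² - 35² = 1296 - 1225 = 71
b = 2 × 36 × 35 = 2520
c = 36² + 35² = 1296 + 1225 = 2521
Verification: 71² + 2520² = 5041 + 6350400 = 6355441 = 2521² ✓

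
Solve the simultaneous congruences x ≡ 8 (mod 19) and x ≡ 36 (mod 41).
692

Using Chinese Remainder Theorem:
M = 19 × 41 = 779
M1 = 41, M2 = 19
y1 = 41^(-1) mod 19 = 13
y2 = 19^(-1) mod 41 = 13
x = (8×41×13 + 36×19×13) mod 779 = 692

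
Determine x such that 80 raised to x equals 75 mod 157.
144

Baby-step giant-step with step n = ⌈√157⌉ = 13.
Baby steps 80^j mod 157 (j:value) for j=0..12: 0:1, 1:80, 2:120, 3:23, 4:113, 5:91, 6:58, 7:87, 8:52, 9:78, 10:117, 11:97, 12:67.
Giant-step multiplier: 80^(-13) ≡ 80^(156-13) = 80^143 ≡ 50 (mod 157).
Giant steps γ_i = 75·50^i mod 157: γ_0=75, γ_1=139, γ_2=42, γ_3=59, γ_4=124, γ_5=77, γ_6=82, γ_7=18, γ_8=115, γ_9=98, γ_10=33, γ_11=80 (in table at j=1).
x = i·n + j = 11·13 + 1 = 144.
Check: 80^144 ≡ 75 (mod 157).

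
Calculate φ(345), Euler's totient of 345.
176

345 = 3 × 5 × 23
φ(n) = n × ∏(1 - 1/p) for each prime p dividing n
φ(345) = 345 × (1 - 1/3) × (1 - 1/5) × (1 - 1/23) = 176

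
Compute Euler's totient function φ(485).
384

485 = 5 × 97
φ(n) = n × ∏(1 - 1/p) for each prime p dividing n
φ(485) = 485 × (1 - 1/5) × (1 - 1/97) = 384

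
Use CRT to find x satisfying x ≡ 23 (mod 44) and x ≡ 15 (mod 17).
287

Using Chinese Remainder Theorem:
M = 44 × 17 = 748
M1 = 17, M2 = 44
y1 = 17^(-1) mod 44 = 13
y2 = 44^(-1) mod 17 = 12
x = (23×17×13 + 15×44×12) mod 748 = 287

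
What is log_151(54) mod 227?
137

Baby-step giant-step with step n = ⌈√227⌉ = 16.
Baby steps 151^j mod 227 (j:value) for j=0..15: 0:1, 1:151, 2:101, 3:42, 4:213, 5:156, 6:175, 7:93, 8:196, 9:86, 10:47, 11:60, 12:207, 13:158, 14:23, 15:68.
Giant-step multiplier: 151^(-16) ≡ 151^(226-16) = 151^210 ≡ 30 (mod 227).
Giant steps γ_i = 54·30^i mod 227: γ_0=54, γ_1=31, γ_2=22, γ_3=206, γ_4=51, γ_5=168, γ_6=46, γ_7=18, γ_8=86 (in table at j=9).
x = i·n + j = 8·16 + 9 = 137.
Check: 151^137 ≡ 54 (mod 227).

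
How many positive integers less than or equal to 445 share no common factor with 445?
352

445 = 5 × 89
φ(n) = n × ∏(1 - 1/p) for each prime p dividing n
φ(445) = 445 × (1 - 1/5) × (1 - 1/89) = 352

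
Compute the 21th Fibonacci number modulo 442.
338

Matrix identity: Q^n = [[F_(n+1), F_n], [F_n, F_(n-1)]] with Q = [[1,1],[1,0]].
n = 21 = 10101₂. Square-and-multiply, entries mod 442:
Q^1 = [[1,1],[1,0]]
Q^2 = (Q^1)² = [[2,1],[1,1]]
Q^5 = (Q^2)²·Q = [[8,5],[5,3]]
Q^10 = (Q^5)² = [[89,55],[55,34]]
Q^21 = (Q^10)²·Q = [[31,338],[338,135]]
F_21 mod 442 = Q^21[0][1] = 338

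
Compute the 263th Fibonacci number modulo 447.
430

Matrix identity: Q^n = [[F_(n+1), F_n], [F_n, F_(n-1)]] with Q = [[1,1],[1,0]].
n = 263 = 100000111₂. Square-and-multiply, entries mod 447:
Q^1 = [[1,1],[1,0]]
Q^2 = (Q^1)² = [[2,1],[1,1]]
Q^4 = (Q^2)² = [[5,3],[3,2]]
Q^8 = (Q^4)² = [[34,21],[21,13]]
Q^16 = (Q^8)² = [[256,93],[93,163]]
Q^32 = (Q^16)² = [[430,78],[78,352]]
Q^65 = (Q^32)²·Q = [[319,115],[115,204]]
Q^131 = (Q^65)²·Q = [[354,107],[107,247]]
Q^263 = (Q^131)²·Q = [[369,430],[430,386]]
F_263 mod 447 = Q^263[0][1] = 430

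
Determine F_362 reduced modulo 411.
232

Matrix identity: Q^n = [[F_(n+1), F_n], [F_n, F_(n-1)]] with Q = [[1,1],[1,0]].
n = 362 = 101101010₂. Square-and-multiply, entries mod 411:
Q^1 = [[1,1],[1,0]]
Q^2 = (Q^1)² = [[2,1],[1,1]]
Q^5 = (Q^2)²·Q = [[8,5],[5,3]]
Q^11 = (Q^5)²·Q = [[144,89],[89,55]]
Q^22 = (Q^11)² = [[298,38],[38,260]]
Q^45 = (Q^22)²·Q = [[71,239],[239,243]]
Q^90 = (Q^45)² = [[101,244],[244,268]]
Q^181 = (Q^90)²·Q = [[305,278],[278,27]]
Q^362 = (Q^181)² = [[155,232],[232,334]]
F_362 mod 411 = Q^362[0][1] = 232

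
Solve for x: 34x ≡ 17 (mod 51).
x ≡ 2 (mod 3)

gcd(34, 51) = 17, which divides 17, so solutions exist.
Divide through by 17: 2x ≡ 1 (mod 3).
Find 2^(-1) mod 3 by the extended Euclidean algorithm:
3 = 1 × 2 + 1  ⟹  1 = (1)·3 + (-1)·2
So (-1)·2 ≡ 1 (mod 3), i.e. 2^(-1) ≡ -1 ≡ 2 (mod 3).
x ≡ 2 × 1 = 2 ≡ 2 (mod 3).
Check: 34 × 2 = 68 ≡ 17 (mod 51).
x ≡ 2 (mod 3), giving 17 solutions mod 51.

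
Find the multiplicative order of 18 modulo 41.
5

41 is prime, so ord(18) divides φ(41) = 40.
Divisors of 40: 1, 2, 4, 5, 8, 10, 20, 40.
Repeated squaring: 18^1 ≡ 18, 18^2 ≡ 37, 18^4 ≡ 16, 18^8 ≡ 10, 18^16 ≡ 18, 18^32 ≡ 37 (mod 41).
Test 18^d mod 41 for each divisor d in increasing order:
18^1 ≡ 18
18^2 ≡ 37
18^4 ≡ 16
18^5 = 18^4·18^1 ≡ 1  ← first divisor giving 1
The order is 5.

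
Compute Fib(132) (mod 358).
230

Matrix identity: Q^n = [[F_(n+1), F_n], [F_n, F_(n-1)]] with Q = [[1,1],[1,0]].
n = 132 = 10000100₂. Square-and-multiply, entries mod 358:
Q^1 = [[1,1],[1,0]]
Q^2 = (Q^1)² = [[2,1],[1,1]]
Q^4 = (Q^2)² = [[5,3],[3,2]]
Q^8 = (Q^4)² = [[34,21],[21,13]]
Q^16 = (Q^8)² = [[165,271],[271,252]]
Q^33 = (Q^16)²·Q = [[305,68],[68,237]]
Q^66 = (Q^33)² = [[273,340],[340,291]]
Q^132 = (Q^66)² = [[31,230],[230,159]]
F_132 mod 358 = Q^132[0][1] = 230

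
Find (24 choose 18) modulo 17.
7

Using Lucas' theorem:
Write n=24 and k=18 in base 17:
n in base 17: [1, 7]
k in base 17: [1, 1]
C(24,18) mod 17 = ∏ C(n_i, k_i) mod 17
Digit binomials (mod 17): C(1,1) = 1; C(7,1) = 7
Product: 1 × 7 = 7 ≡ 7 (mod 17)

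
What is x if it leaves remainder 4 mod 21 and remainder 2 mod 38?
382

Using Chinese Remainder Theorem:
M = 21 × 38 = 798
M1 = 38, M2 = 21
y1 = 38^(-1) mod 21 = 5
y2 = 21^(-1) mod 38 = 29
x = (4×38×5 + 2×21×29) mod 798 = 382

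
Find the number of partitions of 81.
18004327

p(n) counts ways to write n as a sum of positive integers (order ignored).
Euler's pentagonal recurrence: p(k) = p(k-1) + p(k-2) - p(k-5) - p(k-7) + p(k-12) + p(k-15) - ... (offsets j(3j∓1)/2, signs ++--, p(0)=1, p(<0)=0).
DP table for k = 0..80: p(0)=1, p(1)=1, p(2)=2, p(3)=3, p(4)=5, p(5)=7, p(6)=11, p(7)=15, p(8)=22, p(9)=30, p(10)=42, p(11)=56, p(12)=77, p(13)=101, p(14)=135, p(15)=176, p(16)=231, p(17)=297, p(18)=385, p(19)=490, p(20)=627, p(21)=792, p(22)=1002, p(23)=1255, p(24)=1575, p(25)=1958, p(26)=2436, p(27)=3010, p(28)=3718, p(29)=4565, p(30)=5604, p(31)=6842, p(32)=8349, p(33)=10143, p(34)=12310, p(35)=14883, p(36)=17977, p(37)=21637, p(38)=26015, p(39)=31185, p(40)=37338, p(41)=44583, p(42)=53174, p(43)=63261, p(44)=75175, p(45)=89134, p(46)=105558, p(47)=124754, p(48)=147273, p(49)=173525, p(50)=204226, p(51)=239943, p(52)=281589, p(53)=329931, p(54)=386155, p(55)=451276, p(56)=526823, p(57)=614154, p(58)=715220, p(59)=831820, p(60)=966467, p(61)=1121505, p(62)=1300156, p(63)=1505499, p(64)=1741630, p(65)=2012558, p(66)=2323520, p(67)=2679689, p(68)=3087735, p(69)=3554345, p(70)=4087968, p(71)=4697205, p(72)=5392783, p(73)=6185689, p(74)=7089500, p(75)=8118264, p(76)=9289091, p(77)=10619863, p(78)=12132164, p(79)=13848650, p(80)=15796476.
Final step: p(81) = p(80) + p(79) - p(76) - p(74) + p(69) + p(66) - p(59) - p(55) + p(46) + p(41) - p(30) - p(24) + p(11) + p(4)
= 15796476 + 13848650 - 9289091 - 7089500 + 3554345 + 2323520 - 831820 - 451276 + 105558 + 44583 - 5604 - 1575 + 56 + 5
= 18004327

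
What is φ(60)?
16

60 = 2^2 × 3 × 5
φ(n) = n × ∏(1 - 1/p) for each prime p dividing n
φ(60) = 60 × (1 - 1/2) × (1 - 1/3) × (1 - 1/5) = 16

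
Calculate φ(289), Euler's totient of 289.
272

289 = 17^2
φ(n) = n × ∏(1 - 1/p) for each prime p dividing n
φ(289) = 289 × (1 - 1/17) = 272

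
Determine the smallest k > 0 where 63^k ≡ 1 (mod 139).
23

139 is prime, so ord(63) divides φ(139) = 138.
Divisors of 138: 1, 2, 3, 6, 23, 46, 69, 138.
Repeated squaring: 63^1 ≡ 63, 63^2 ≡ 77, 63^4 ≡ 91, 63^8 ≡ 80, 63^16 ≡ 6, 63^32 ≡ 36, 63^64 ≡ 45, 63^128 ≡ 79 (mod 139).
Test 63^d mod 139 for each divisor d in increasing order:
63^1 ≡ 63
63^2 ≡ 77
63^3 = 63^2·63^1 ≡ 125
63^6 = 63^4·63^2 ≡ 57
63^23 = 63^16·63^4·63^2·63^1 ≡ 1  ← first divisor giving 1
The order is 23.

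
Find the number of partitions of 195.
2580840212973

p(n) counts ways to write n as a sum of positive integers (order ignored).
Euler's pentagonal recurrence: p(k) = p(k-1) + p(k-2) - p(k-5) - p(k-7) + p(k-12) + p(k-15) - ... (offsets j(3j∓1)/2, signs ++--, p(0)=1, p(<0)=0).
DP table for k = 0..194: p(0)=1, p(1)=1, p(2)=2, p(3)=3, p(4)=5, p(5)=7, p(6)=11, p(7)=15, p(8)=22, p(9)=30, p(10)=42, p(11)=56, p(12)=77, p(13)=101, p(14)=135, p(15)=176, p(16)=231, p(17)=297, p(18)=385, p(19)=490, p(20)=627, p(21)=792, p(22)=1002, p(23)=1255, p(24)=1575, p(25)=1958, p(26)=2436, p(27)=3010, p(28)=3718, p(29)=4565, p(30)=5604, p(31)=6842, p(32)=8349, p(33)=10143, p(34)=12310, p(35)=14883, p(36)=17977, p(37)=21637, p(38)=26015, p(39)=31185, p(40)=37338, p(41)=44583, p(42)=53174, p(43)=63261, p(44)=75175, p(45)=89134, p(46)=105558, p(47)=124754, p(48)=147273, p(49)=173525, p(50)=204226, p(51)=239943, p(52)=281589, p(53)=329931, p(54)=386155, p(55)=451276, p(56)=526823, p(57)=614154, p(58)=715220, p(59)=831820, p(60)=966467, p(61)=1121505, p(62)=1300156, p(63)=1505499, p(64)=1741630, p(65)=2012558, p(66)=2323520, p(67)=2679689, p(68)=3087735, p(69)=3554345, p(70)=4087968, p(71)=4697205, p(72)=5392783, p(73)=6185689, p(74)=7089500, p(75)=8118264, p(76)=9289091, p(77)=10619863, p(78)=12132164, p(79)=13848650, p(80)=15796476, p(81)=18004327, p(82)=20506255, p(83)=23338469, p(84)=26543660, p(85)=30167357, p(86)=34262962, p(87)=38887673, p(88)=44108109, p(89)=49995925, p(90)=56634173, p(91)=64112359, p(92)=72533807, p(93)=82010177, p(94)=92669720, p(95)=104651419, p(96)=118114304, p(97)=133230930, p(98)=150198136, p(99)=169229875, p(100)=190569292, p(101)=214481126, p(102)=241265379, p(103)=271248950, p(104)=304801365, p(105)=342325709, p(106)=384276336, p(107)=431149389, p(108)=483502844, p(109)=541946240, p(110)=607163746, p(111)=679903203, p(112)=761002156, p(113)=851376628, p(114)=952050665, p(115)=1064144451, p(116)=1188908248, p(117)=1327710076, p(118)=1482074143, p(119)=1653668665, p(120)=1844349560, p(121)=2056148051, p(122)=2291320912, p(123)=2552338241, p(124)=2841940500, p(125)=3163127352, p(126)=3519222692, p(127)=3913864295, p(128)=4351078600, p(129)=4835271870, p(130)=5371315400, p(131)=5964539504, p(132)=6620830889, p(133)=7346629512, p(134)=8149040695, p(135)=9035836076, p(136)=10015581680, p(137)=11097645016, p(138)=12292341831, p(139)=13610949895, p(140)=15065878135, p(141)=16670689208, p(142)=18440293320, p(143)=20390982757, p(144)=22540654445, p(145)=24908858009, p(146)=27517052599, p(147)=30388671978, p(148)=33549419497, p(149)=37027355200, p(150)=40853235313, p(151)=45060624582, p(152)=49686288421, p(153)=54770336324, p(154)=60356673280, p(155)=66493182097, p(156)=73232243759, p(157)=80630964769, p(158)=88751778802, p(159)=97662728555, p(160)=107438159466, p(161)=118159068427, p(162)=129913904637, p(163)=142798995930, p(164)=156919475295, p(165)=172389800255, p(166)=189334822579, p(167)=207890420102, p(168)=228204732751, p(169)=250438925115, p(170)=274768617130, p(171)=301384802048, p(172)=330495499613, p(173)=362326859895, p(174)=397125074750, p(175)=435157697830, p(176)=476715857290, p(177)=522115831195, p(178)=571701605655, p(179)=625846753120, p(180)=684957390936, p(181)=749474411781, p(182)=819876908323, p(183)=896684817527, p(184)=980462880430, p(185)=1071823774337, p(186)=1171432692373, p(187)=1280011042268, p(188)=1398341745571, p(189)=1527273599625, p(190)=1667727404093, p(191)=1820701100652, p(192)=1987276856363, p(193)=2168627105469, p(194)=2366022741845.
Final step: p(195) = p(194) + p(193) - p(190) - p(188) + p(183) + p(180) - p(173) - p(169) + p(160) + p(155) - p(144) - p(138) + p(125) + p(118) - p(103) - p(95) + p(78) + p(69) - p(50) - p(40) + p(19) + p(8)
= 2366022741845 + 2168627105469 - 1667727404093 - 1398341745571 + 896684817527 + 684957390936 - 362326859895 - 250438925115 + 107438159466 + 66493182097 - 22540654445 - 12292341831 + 3163127352 + 1482074143 - 271248950 - 104651419 + 12132164 + 3554345 - 204226 - 37338 + 490 + 22
= 2580840212973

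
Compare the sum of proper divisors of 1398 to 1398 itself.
abundant

Proper divisors of 1398: sum = 1 + 2 + 3 + 6 + 233 + 466 + 699 = 1410
Since 1410 > 1398, 1398 is abundant.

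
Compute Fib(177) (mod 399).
211

Matrix identity: Q^n = [[F_(n+1), F_n], [F_n, F_(n-1)]] with Q = [[1,1],[1,0]].
n = 177 = 10110001₂. Square-and-multiply, entries mod 399:
Q^1 = [[1,1],[1,0]]
Q^2 = (Q^1)² = [[2,1],[1,1]]
Q^5 = (Q^2)²·Q = [[8,5],[5,3]]
Q^11 = (Q^5)²·Q = [[144,89],[89,55]]
Q^22 = (Q^11)² = [[328,155],[155,173]]
Q^44 = (Q^22)² = [[338,249],[249,89]]
Q^88 = (Q^44)² = [[286,189],[189,97]]
Q^177 = (Q^88)²·Q = [[379,211],[211,168]]
F_177 mod 399 = Q^177[0][1] = 211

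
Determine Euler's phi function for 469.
396

469 = 7 × 67
φ(n) = n × ∏(1 - 1/p) for each prime p dividing n
φ(469) = 469 × (1 - 1/7) × (1 - 1/67) = 396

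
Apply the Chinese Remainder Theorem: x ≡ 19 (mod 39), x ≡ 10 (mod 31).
1033

Using Chinese Remainder Theorem:
M = 39 × 31 = 1209
M1 = 31, M2 = 39
y1 = 31^(-1) mod 39 = 34
y2 = 39^(-1) mod 31 = 4
x = (19×31×34 + 10×39×4) mod 1209 = 1033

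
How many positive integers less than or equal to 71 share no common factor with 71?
70

71 = 71
φ(n) = n × ∏(1 - 1/p) for each prime p dividing n
φ(71) = 71 × (1 - 1/71) = 70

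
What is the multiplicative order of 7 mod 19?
3

19 is prime, so ord(7) divides φ(19) = 18.
Divisors of 18: 1, 2, 3, 6, 9, 18.
Repeated squaring: 7^1 ≡ 7, 7^2 ≡ 11, 7^4 ≡ 7, 7^8 ≡ 11, 7^16 ≡ 7 (mod 19).
Test 7^d mod 19 for each divisor d in increasing order:
7^1 ≡ 7
7^2 ≡ 11
7^3 = 7^2·7^1 ≡ 1  ← first divisor giving 1
The order is 3.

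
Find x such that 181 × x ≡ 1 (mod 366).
91

gcd(181, 366) = 1, so the inverse exists.
Extended Euclidean algorithm on (366, 181):
366 = 2 × 181 + 4  ⟹  4 = (1)·366 + (-2)·181
181 = 45 × 4 + 1  ⟹  1 = (-45)·366 + (91)·181
So (91)·181 ≡ 1 (mod 366), i.e. 181^(-1) ≡ 91 (mod 366).
Check: 181 × 91 = 16471 ≡ 1 (mod 366)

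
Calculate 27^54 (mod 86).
21

Repeated squaring. Binary of 54 = 110110.
27^1 ≡ 27 (mod 86); 27^2 ≡ 41 (mod 86); 27^4 ≡ 47 (mod 86); 27^8 ≡ 59 (mod 86); 27^16 ≡ 41 (mod 86); 27^32 ≡ 47 (mod 86)
27^54 = 27^2 × 27^4 × 27^16 × 27^32 ≡ 21 (mod 86)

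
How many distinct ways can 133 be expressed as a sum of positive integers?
7346629512

p(n) counts ways to write n as a sum of positive integers (order ignored).
Euler's pentagonal recurrence: p(k) = p(k-1) + p(k-2) - p(k-5) - p(k-7) + p(k-12) + p(k-15) - ... (offsets j(3j∓1)/2, signs ++--, p(0)=1, p(<0)=0).
DP table for k = 0..132: p(0)=1, p(1)=1, p(2)=2, p(3)=3, p(4)=5, p(5)=7, p(6)=11, p(7)=15, p(8)=22, p(9)=30, p(10)=42, p(11)=56, p(12)=77, p(13)=101, p(14)=135, p(15)=176, p(16)=231, p(17)=297, p(18)=385, p(19)=490, p(20)=627, p(21)=792, p(22)=1002, p(23)=1255, p(24)=1575, p(25)=1958, p(26)=2436, p(27)=3010, p(28)=3718, p(29)=4565, p(30)=5604, p(31)=6842, p(32)=8349, p(33)=10143, p(34)=12310, p(35)=14883, p(36)=17977, p(37)=21637, p(38)=26015, p(39)=31185, p(40)=37338, p(41)=44583, p(42)=53174, p(43)=63261, p(44)=75175, p(45)=89134, p(46)=105558, p(47)=124754, p(48)=147273, p(49)=173525, p(50)=204226, p(51)=239943, p(52)=281589, p(53)=329931, p(54)=386155, p(55)=451276, p(56)=526823, p(57)=614154, p(58)=715220, p(59)=831820, p(60)=966467, p(61)=1121505, p(62)=1300156, p(63)=1505499, p(64)=1741630, p(65)=2012558, p(66)=2323520, p(67)=2679689, p(68)=3087735, p(69)=3554345, p(70)=4087968, p(71)=4697205, p(72)=5392783, p(73)=6185689, p(74)=7089500, p(75)=8118264, p(76)=9289091, p(77)=10619863, p(78)=12132164, p(79)=13848650, p(80)=15796476, p(81)=18004327, p(82)=20506255, p(83)=23338469, p(84)=26543660, p(85)=30167357, p(86)=34262962, p(87)=38887673, p(88)=44108109, p(89)=49995925, p(90)=56634173, p(91)=64112359, p(92)=72533807, p(93)=82010177, p(94)=92669720, p(95)=104651419, p(96)=118114304, p(97)=133230930, p(98)=150198136, p(99)=169229875, p(100)=190569292, p(101)=214481126, p(102)=241265379, p(103)=271248950, p(104)=304801365, p(105)=342325709, p(106)=384276336, p(107)=431149389, p(108)=483502844, p(109)=541946240, p(110)=607163746, p(111)=679903203, p(112)=761002156, p(113)=851376628, p(114)=952050665, p(115)=1064144451, p(116)=1188908248, p(117)=1327710076, p(118)=1482074143, p(119)=1653668665, p(120)=1844349560, p(121)=2056148051, p(122)=2291320912, p(123)=2552338241, p(124)=2841940500, p(125)=3163127352, p(126)=3519222692, p(127)=3913864295, p(128)=4351078600, p(129)=4835271870, p(130)=5371315400, p(131)=5964539504, p(132)=6620830889.
Final step: p(133) = p(132) + p(131) - p(128) - p(126) + p(121) + p(118) - p(111) - p(107) + p(98) + p(93) - p(82) - p(76) + p(63) + p(56) - p(41) - p(33) + p(16) + p(7)
= 6620830889 + 5964539504 - 4351078600 - 3519222692 + 2056148051 + 1482074143 - 679903203 - 431149389 + 150198136 + 82010177 - 20506255 - 9289091 + 1505499 + 526823 - 44583 - 10143 + 231 + 15
= 7346629512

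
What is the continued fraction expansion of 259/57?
[4; 1, 1, 5, 5]

Euclidean algorithm steps:
259 = 4 × 57 + 31
57 = 1 × 31 + 26
31 = 1 × 26 + 5
26 = 5 × 5 + 1
5 = 5 × 1 + 0
Continued fraction: [4; 1, 1, 5, 5]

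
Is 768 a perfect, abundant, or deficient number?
abundant

Proper divisors of 768: sum = 1 + 2 + 3 + 4 + 6 + 8 + 12 + 16 + ... + 128 + 192 + 256 + 384 (17 divisors) = 1276
Since 1276 > 768, 768 is abundant.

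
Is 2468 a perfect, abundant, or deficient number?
deficient

Proper divisors of 2468: sum = 1 + 2 + 4 + 617 + 1234 = 1858
Since 1858 < 2468, 2468 is deficient.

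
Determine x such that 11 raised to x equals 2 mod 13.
7

Baby-step giant-step with step n = ⌈√13⌉ = 4.
Baby steps 11^j mod 13 (j:value) for j=0..3: 0:1, 1:11, 2:4, 3:5.
Giant-step multiplier: 11^(-4) ≡ 11^(12-4) = 11^8 ≡ 9 (mod 13).
Giant steps γ_i = 2·9^i mod 13: γ_0=2, γ_1=5 (in table at j=3).
x = i·n + j = 1·4 + 3 = 7.
Check: 11^7 ≡ 2 (mod 13).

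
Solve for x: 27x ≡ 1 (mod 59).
35

gcd(27, 59) = 1, so the inverse exists.
Extended Euclidean algorithm on (59, 27):
59 = 2 × 27 + 5  ⟹  5 = (1)·59 + (-2)·27
27 = 5 × 5 + 2  ⟹  2 = (-5)·59 + (11)·27
5 = 2 × 2 + 1  ⟹  1 = (11)·59 + (-24)·27
So (-24)·27 ≡ 1 (mod 59), i.e. 27^(-1) ≡ -24 ≡ 35 (mod 59).
Check: 27 × 35 = 945 ≡ 1 (mod 59)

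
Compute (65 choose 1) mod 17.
14

Using Lucas' theorem:
Write n=65 and k=1 in base 17:
n in base 17: [3, 14]
k in base 17: [0, 1]
C(65,1) mod 17 = ∏ C(n_i, k_i) mod 17
Digit binomials (mod 17): C(3,0) = 1; C(14,1) = 14
Product: 1 × 14 = 14 ≡ 14 (mod 17)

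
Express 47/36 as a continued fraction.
[1; 3, 3, 1, 2]

Euclidean algorithm steps:
47 = 1 × 36 + 11
36 = 3 × 11 + 3
11 = 3 × 3 + 2
3 = 1 × 2 + 1
2 = 2 × 1 + 0
Continued fraction: [1; 3, 3, 1, 2]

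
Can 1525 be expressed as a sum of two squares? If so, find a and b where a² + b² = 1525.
2² + 39² (a=2, b=39)

Factorization: 1525 = 5^2 × 61
By Fermat: n is sum of two squares iff every prime p ≡ 3 (mod 4) appears to even power.
All primes ≡ 3 (mod 4) appear to even power.
Search a = 0, 1, 2, … for 1525 - a² a perfect square: first hit at a = 2: 1525 - 4 = 1521 = 39².
1525 = 2² + 39² = 4 + 1521 ✓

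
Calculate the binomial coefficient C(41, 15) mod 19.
0

Using Lucas' theorem:
Write n=41 and k=15 in base 19:
n in base 19: [2, 3]
k in base 19: [0, 15]
C(41,15) mod 19 = ∏ C(n_i, k_i) mod 19
Digit binomials (mod 19): C(2,0) = 1; C(3,15) = 0 (k_i > n_i)
Product: 1 × 0 = 0 ≡ 0 (mod 19)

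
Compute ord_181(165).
90

181 is prime, so ord(165) divides φ(181) = 180.
Divisors of 180: 1, 2, 3, 4, 5, 6, 9, 10, 12, 15, 18, 20, 30, 36, 45, 60, 90, 180.
Repeated squaring: 165^1 ≡ 165, 165^2 ≡ 75, 165^4 ≡ 14, 165^8 ≡ 15, 165^16 ≡ 44, 165^32 ≡ 126, 165^64 ≡ 129, 165^128 ≡ 170 (mod 181).
Test 165^d mod 181 for each divisor d in increasing order:
165^1 ≡ 165
165^2 ≡ 75
165^3 = 165^2·165^1 ≡ 67
165^4 ≡ 14
165^5 = 165^4·165^1 ≡ 138
165^6 = 165^4·165^2 ≡ 145
165^9 = 165^8·165^1 ≡ 122
165^10 = 165^8·165^2 ≡ 39
165^12 = 165^8·165^4 ≡ 29
165^15 = 165^8·165^4·165^2·165^1 ≡ 133
165^18 = 165^16·165^2 ≡ 42
165^20 = 165^16·165^4 ≡ 73
165^30 = 165^16·165^8·165^4·165^2 ≡ 132
165^36 = 165^32·165^4 ≡ 135
165^45 = 165^32·165^8·165^4·165^1 ≡ 180
165^60 = 165^32·165^16·165^8·165^4 ≡ 48
165^90 = 165^64·165^16·165^8·165^2 ≡ 1  ← first divisor giving 1
The order is 90.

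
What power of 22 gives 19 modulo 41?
21

Baby-step giant-step with step n = ⌈√41⌉ = 7.
Baby steps 22^j mod 41 (j:value) for j=0..6: 0:1, 1:22, 2:33, 3:29, 4:23, 5:14, 6:21.
Giant-step multiplier: 22^(-7) ≡ 22^(40-7) = 22^33 ≡ 15 (mod 41).
Giant steps γ_i = 19·15^i mod 41: γ_0=19, γ_1=39, γ_2=11, γ_3=1 (in table at j=0).
x = i·n + j = 3·7 + 0 = 21.
Check: 22^21 ≡ 19 (mod 41).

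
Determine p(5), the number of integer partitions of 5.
7

p(n) counts ways to write n as a sum of positive integers (order ignored).
Examples: 5; 4 + 1; 3 + 2; 3 + 1 + 1; 2 + 2 + 1; ... (7 total)
p(5) = 7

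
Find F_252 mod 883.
27

Matrix identity: Q^n = [[F_(n+1), F_n], [F_n, F_(n-1)]] with Q = [[1,1],[1,0]].
n = 252 = 11111100₂. Square-and-multiply, entries mod 883:
Q^1 = [[1,1],[1,0]]
Q^3 = (Q^1)²·Q = [[3,2],[2,1]]
Q^7 = (Q^3)²·Q = [[21,13],[13,8]]
Q^15 = (Q^7)²·Q = [[104,610],[610,377]]
Q^31 = (Q^15)²·Q = [[831,577],[577,254]]
Q^63 = (Q^31)²·Q = [[91,93],[93,881]]
Q^126 = (Q^63)² = [[153,330],[330,706]]
Q^252 = (Q^126)² = [[742,27],[27,715]]
F_252 mod 883 = Q^252[0][1] = 27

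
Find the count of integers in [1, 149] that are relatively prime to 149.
148

149 = 149
φ(n) = n × ∏(1 - 1/p) for each prime p dividing n
φ(149) = 149 × (1 - 1/149) = 148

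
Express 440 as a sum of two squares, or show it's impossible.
Not possible

Factorization: 440 = 2^3 × 5 × 11
By Fermat: n is sum of two squares iff every prime p ≡ 3 (mod 4) appears to even power.
Prime(s) ≡ 3 (mod 4) with odd exponent: [(11, 1)]
Therefore 440 cannot be expressed as a² + b².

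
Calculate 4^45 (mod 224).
64

Repeated squaring. Binary of 45 = 101101.
4^1 ≡ 4 (mod 224); 4^2 ≡ 16 (mod 224); 4^4 ≡ 32 (mod 224); 4^8 ≡ 128 (mod 224); 4^16 ≡ 32 (mod 224); 4^32 ≡ 128 (mod 224)
4^45 = 4^1 × 4^4 × 4^8 × 4^32 ≡ 64 (mod 224)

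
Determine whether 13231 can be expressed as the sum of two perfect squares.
Not possible

Factorization: 13231 = 101 × 131
By Fermat: n is sum of two squares iff every prime p ≡ 3 (mod 4) appears to even power.
Prime(s) ≡ 3 (mod 4) with odd exponent: [(131, 1)]
Therefore 13231 cannot be expressed as a² + b².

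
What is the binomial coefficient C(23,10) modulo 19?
0

Using Lucas' theorem:
Write n=23 and k=10 in base 19:
n in base 19: [1, 4]
k in base 19: [0, 10]
C(23,10) mod 19 = ∏ C(n_i, k_i) mod 19
Digit binomials (mod 19): C(1,0) = 1; C(4,10) = 0 (k_i > n_i)
Product: 1 × 0 = 0 ≡ 0 (mod 19)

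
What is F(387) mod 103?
53

Matrix identity: Q^n = [[F_(n+1), F_n], [F_n, F_(n-1)]] with Q = [[1,1],[1,0]].
n = 387 = 110000011₂. Square-and-multiply, entries mod 103:
Q^1 = [[1,1],[1,0]]
Q^3 = (Q^1)²·Q = [[3,2],[2,1]]
Q^6 = (Q^3)² = [[13,8],[8,5]]
Q^12 = (Q^6)² = [[27,41],[41,89]]
Q^24 = (Q^12)² = [[41,18],[18,23]]
Q^48 = (Q^24)² = [[48,19],[19,29]]
Q^96 = (Q^48)² = [[90,21],[21,69]]
Q^193 = (Q^96)²·Q = [[35,95],[95,43]]
Q^387 = (Q^193)²·Q = [[47,53],[53,97]]
F_387 mod 103 = Q^387[0][1] = 53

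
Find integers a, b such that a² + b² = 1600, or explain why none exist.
0² + 40² (a=0, b=40)

Factorization: 1600 = 2^6 × 5^2
By Fermat: n is sum of two squares iff every prime p ≡ 3 (mod 4) appears to even power.
All primes ≡ 3 (mod 4) appear to even power.
Search a = 0, 1, 2, … for 1600 - a² a perfect square: first hit at a = 0: 1600 - 0 = 1600 = 40².
1600 = 0² + 40² = 0 + 1600 ✓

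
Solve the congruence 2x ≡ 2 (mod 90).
x ≡ 1 (mod 45)

gcd(2, 90) = 2, which divides 2, so solutions exist.
Divide through by 2: x ≡ 1 (mod 45).
The coefficient of x is now 1, so x ≡ 1 (mod 45).
Check: 2 × 1 = 2 ≡ 2 (mod 90).
x ≡ 1 (mod 45), giving 2 solutions mod 90.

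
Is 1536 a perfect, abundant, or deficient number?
abundant

Proper divisors of 1536: sum = 1 + 2 + 3 + 4 + 6 + 8 + 12 + 16 + ... + 256 + 384 + 512 + 768 (19 divisors) = 2556
Since 2556 > 1536, 1536 is abundant.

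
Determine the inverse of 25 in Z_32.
9

gcd(25, 32) = 1, so the inverse exists.
Extended Euclidean algorithm on (32, 25):
32 = 1 × 25 + 7  ⟹  7 = (1)·32 + (-1)·25
25 = 3 × 7 + 4  ⟹  4 = (-3)·32 + (4)·25
7 = 1 × 4 + 3  ⟹  3 = (4)·32 + (-5)·25
4 = 1 × 3 + 1  ⟹  1 = (-7)·32 + (9)·25
So (9)·25 ≡ 1 (mod 32), i.e. 25^(-1) ≡ 9 (mod 32).
Check: 25 × 9 = 225 ≡ 1 (mod 32)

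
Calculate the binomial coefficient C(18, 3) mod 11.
2

Using Lucas' theorem:
Write n=18 and k=3 in base 11:
n in base 11: [1, 7]
k in base 11: [0, 3]
C(18,3) mod 11 = ∏ C(n_i, k_i) mod 11
Digit binomials (mod 11): C(1,0) = 1; C(7,3) = 35 ≡ 2
Product: 1 × 2 = 2 ≡ 2 (mod 11)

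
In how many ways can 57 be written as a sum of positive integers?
614154

p(n) counts ways to write n as a sum of positive integers (order ignored).
Euler's pentagonal recurrence: p(k) = p(k-1) + p(k-2) - p(k-5) - p(k-7) + p(k-12) + p(k-15) - ... (offsets j(3j∓1)/2, signs ++--, p(0)=1, p(<0)=0).
DP table for k = 0..56: p(0)=1, p(1)=1, p(2)=2, p(3)=3, p(4)=5, p(5)=7, p(6)=11, p(7)=15, p(8)=22, p(9)=30, p(10)=42, p(11)=56, p(12)=77, p(13)=101, p(14)=135, p(15)=176, p(16)=231, p(17)=297, p(18)=385, p(19)=490, p(20)=627, p(21)=792, p(22)=1002, p(23)=1255, p(24)=1575, p(25)=1958, p(26)=2436, p(27)=3010, p(28)=3718, p(29)=4565, p(30)=5604, p(31)=6842, p(32)=8349, p(33)=10143, p(34)=12310, p(35)=14883, p(36)=17977, p(37)=21637, p(38)=26015, p(39)=31185, p(40)=37338, p(41)=44583, p(42)=53174, p(43)=63261, p(44)=75175, p(45)=89134, p(46)=105558, p(47)=124754, p(48)=147273, p(49)=173525, p(50)=204226, p(51)=239943, p(52)=281589, p(53)=329931, p(54)=386155, p(55)=451276, p(56)=526823.
Final step: p(57) = p(56) + p(55) - p(52) - p(50) + p(45) + p(42) - p(35) - p(31) + p(22) + p(17) - p(6) - p(0)
= 526823 + 451276 - 281589 - 204226 + 89134 + 53174 - 14883 - 6842 + 1002 + 297 - 11 - 1
= 614154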